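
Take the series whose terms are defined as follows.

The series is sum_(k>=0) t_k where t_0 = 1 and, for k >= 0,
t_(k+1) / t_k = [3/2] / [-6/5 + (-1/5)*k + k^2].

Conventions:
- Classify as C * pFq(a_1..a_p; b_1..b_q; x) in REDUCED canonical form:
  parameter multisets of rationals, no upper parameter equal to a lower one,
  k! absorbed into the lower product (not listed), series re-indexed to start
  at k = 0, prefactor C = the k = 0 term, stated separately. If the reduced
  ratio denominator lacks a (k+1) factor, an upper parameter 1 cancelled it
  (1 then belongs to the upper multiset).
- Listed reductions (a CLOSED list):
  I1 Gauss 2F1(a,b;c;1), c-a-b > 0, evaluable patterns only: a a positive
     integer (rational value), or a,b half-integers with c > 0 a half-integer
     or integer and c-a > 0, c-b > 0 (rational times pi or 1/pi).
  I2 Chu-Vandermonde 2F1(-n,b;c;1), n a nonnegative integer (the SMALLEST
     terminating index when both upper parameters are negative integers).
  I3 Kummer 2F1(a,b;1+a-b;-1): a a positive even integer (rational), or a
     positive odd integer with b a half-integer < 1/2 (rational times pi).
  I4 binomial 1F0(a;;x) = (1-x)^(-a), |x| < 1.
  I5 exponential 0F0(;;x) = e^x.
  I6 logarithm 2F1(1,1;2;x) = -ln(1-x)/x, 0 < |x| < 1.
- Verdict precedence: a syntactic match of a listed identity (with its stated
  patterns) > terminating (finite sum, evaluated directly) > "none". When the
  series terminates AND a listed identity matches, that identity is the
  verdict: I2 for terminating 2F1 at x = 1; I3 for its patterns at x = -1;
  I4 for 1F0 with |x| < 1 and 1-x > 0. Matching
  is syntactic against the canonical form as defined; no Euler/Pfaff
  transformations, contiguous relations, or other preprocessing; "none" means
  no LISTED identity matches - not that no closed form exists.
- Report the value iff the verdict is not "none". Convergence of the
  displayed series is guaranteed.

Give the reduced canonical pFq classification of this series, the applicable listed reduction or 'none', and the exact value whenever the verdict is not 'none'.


With C = 1: the canonical form is 0F1(-; -6/5; 3/2). Verdict: no listed reduction: x = 3/2 and upper {-} fail every I1-I6 pattern.

Key observation: with t_0 = 1, roots of the ratio polynomials (C = 1, x = 3/2) are the negated parameters.
Step ratio: r(k) = (3/2) * 1 / [(k-6/5) (k+1)] - rational; roots negated = parameters, x = (3/2), C = 1.


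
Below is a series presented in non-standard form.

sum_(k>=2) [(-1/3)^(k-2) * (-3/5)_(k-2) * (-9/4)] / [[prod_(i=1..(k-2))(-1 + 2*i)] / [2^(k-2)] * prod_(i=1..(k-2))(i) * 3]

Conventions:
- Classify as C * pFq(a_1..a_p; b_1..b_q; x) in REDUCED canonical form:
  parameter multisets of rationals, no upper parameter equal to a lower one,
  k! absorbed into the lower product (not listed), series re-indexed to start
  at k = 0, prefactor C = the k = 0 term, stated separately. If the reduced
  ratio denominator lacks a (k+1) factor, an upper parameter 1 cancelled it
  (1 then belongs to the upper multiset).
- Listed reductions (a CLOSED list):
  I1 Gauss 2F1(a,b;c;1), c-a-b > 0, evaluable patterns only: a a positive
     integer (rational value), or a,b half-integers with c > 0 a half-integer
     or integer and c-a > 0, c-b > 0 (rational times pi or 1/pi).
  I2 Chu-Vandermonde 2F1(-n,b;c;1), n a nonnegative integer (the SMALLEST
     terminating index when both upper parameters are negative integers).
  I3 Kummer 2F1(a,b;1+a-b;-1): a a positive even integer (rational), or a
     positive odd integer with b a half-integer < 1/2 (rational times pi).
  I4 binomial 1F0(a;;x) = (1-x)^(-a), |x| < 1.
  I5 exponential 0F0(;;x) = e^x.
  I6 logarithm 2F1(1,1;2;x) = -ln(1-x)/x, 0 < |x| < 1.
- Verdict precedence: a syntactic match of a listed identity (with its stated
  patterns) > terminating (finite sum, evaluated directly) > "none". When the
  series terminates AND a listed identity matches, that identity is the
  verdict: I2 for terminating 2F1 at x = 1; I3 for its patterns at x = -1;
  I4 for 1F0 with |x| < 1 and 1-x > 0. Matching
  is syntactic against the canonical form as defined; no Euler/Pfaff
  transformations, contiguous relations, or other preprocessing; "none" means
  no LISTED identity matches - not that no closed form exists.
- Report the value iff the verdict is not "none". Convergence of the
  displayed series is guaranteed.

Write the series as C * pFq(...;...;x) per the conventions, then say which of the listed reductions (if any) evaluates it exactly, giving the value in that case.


Key observation: t_0 = -3/4 here, and the lower odd product (prefactor -3/4) is 2^k (1/2)_k.
Ratio: r(k) = (-1/3) * (k-3/5) / [(k+1/2) (k+1)] - rational in k. x = (-1/3); t_0 = -3/4; negate the roots.

Canonical form: C = -3/4 times 1F1 with upper {-3/5}, lower {1/2}, x = -1/3. Verdict: none. No listed pattern accepts 1F1(-3/5; 1/2; -1/3).


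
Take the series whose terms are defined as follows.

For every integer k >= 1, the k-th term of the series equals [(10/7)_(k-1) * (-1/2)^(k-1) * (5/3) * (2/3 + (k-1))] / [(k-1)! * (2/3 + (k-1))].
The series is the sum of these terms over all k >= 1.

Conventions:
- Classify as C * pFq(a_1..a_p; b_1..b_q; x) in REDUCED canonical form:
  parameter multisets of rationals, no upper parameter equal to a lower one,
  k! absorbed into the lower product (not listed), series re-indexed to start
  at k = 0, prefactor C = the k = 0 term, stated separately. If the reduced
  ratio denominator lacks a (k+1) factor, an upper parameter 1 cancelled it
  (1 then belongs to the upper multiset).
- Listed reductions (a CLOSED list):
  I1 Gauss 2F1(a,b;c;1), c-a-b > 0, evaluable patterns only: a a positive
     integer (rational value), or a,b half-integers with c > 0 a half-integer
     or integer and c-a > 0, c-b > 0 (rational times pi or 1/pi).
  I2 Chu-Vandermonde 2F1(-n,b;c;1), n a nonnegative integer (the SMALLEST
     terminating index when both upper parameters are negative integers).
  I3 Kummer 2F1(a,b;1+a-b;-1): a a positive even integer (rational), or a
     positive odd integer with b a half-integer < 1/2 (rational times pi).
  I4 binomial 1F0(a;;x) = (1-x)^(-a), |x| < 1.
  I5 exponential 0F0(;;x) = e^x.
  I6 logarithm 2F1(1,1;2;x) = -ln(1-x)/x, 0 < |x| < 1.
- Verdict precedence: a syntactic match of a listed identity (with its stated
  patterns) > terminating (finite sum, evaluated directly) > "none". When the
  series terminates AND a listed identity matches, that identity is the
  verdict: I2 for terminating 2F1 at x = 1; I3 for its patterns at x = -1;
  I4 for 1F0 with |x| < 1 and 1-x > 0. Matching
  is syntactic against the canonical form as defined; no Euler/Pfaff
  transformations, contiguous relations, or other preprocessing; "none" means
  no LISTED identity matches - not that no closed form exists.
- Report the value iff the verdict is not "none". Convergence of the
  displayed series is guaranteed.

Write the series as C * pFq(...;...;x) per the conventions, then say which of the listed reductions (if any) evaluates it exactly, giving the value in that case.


x = -1/2 here; the reduced form reads 1F0, upper {10/7}, lower {-}, C = 5/3. Verdict: the I4 binomial reduction matches (the 1F0 binomial series: exponent -10/7, x = -1/2). Exact value: (5/3) * (3/2)^(-10/7).

Structural cue: x = (-1/2) and k + 2/3 divides numerator and denominator alike; C = 5/3, x = -1/2 after cancelling.
Adjacent-term ratio: r(k) = (-1/2) * (k+10/7) / [(k+1)] - rational in k. x = (-1/2); t_0 = 5/3; negate the roots.


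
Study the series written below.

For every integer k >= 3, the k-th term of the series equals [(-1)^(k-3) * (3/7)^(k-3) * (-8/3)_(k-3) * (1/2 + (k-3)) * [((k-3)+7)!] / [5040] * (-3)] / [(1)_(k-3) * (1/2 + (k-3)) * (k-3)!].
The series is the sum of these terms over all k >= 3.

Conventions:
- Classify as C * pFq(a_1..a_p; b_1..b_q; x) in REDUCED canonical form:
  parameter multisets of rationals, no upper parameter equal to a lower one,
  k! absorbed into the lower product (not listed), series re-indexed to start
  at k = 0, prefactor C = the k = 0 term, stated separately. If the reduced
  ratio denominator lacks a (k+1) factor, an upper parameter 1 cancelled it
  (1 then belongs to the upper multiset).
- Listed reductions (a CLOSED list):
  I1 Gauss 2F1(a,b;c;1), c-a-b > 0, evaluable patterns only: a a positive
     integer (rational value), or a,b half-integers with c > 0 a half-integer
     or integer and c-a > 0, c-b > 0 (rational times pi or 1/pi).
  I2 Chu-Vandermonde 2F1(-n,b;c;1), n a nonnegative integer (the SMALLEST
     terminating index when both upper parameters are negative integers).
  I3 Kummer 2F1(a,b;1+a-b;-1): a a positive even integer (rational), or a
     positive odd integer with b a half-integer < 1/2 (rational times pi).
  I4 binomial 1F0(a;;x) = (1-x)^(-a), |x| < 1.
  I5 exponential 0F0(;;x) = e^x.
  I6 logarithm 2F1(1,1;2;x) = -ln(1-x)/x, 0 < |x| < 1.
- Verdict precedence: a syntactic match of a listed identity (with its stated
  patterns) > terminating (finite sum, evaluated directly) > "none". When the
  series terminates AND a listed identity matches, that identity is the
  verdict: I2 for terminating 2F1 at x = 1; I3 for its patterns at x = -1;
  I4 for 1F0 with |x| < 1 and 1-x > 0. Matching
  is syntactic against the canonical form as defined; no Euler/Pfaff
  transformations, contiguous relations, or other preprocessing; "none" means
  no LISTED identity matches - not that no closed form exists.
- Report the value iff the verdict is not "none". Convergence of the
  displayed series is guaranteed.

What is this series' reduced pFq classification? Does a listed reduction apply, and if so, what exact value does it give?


Canonical form: C = -3 times 2F1 with upper {-8/3, 8}, lower {1}, x = -3/7. Verdict: none (x = -3/7): each listed identity misses the multisets {-8/3, 8} ; {1}.

Key observation: t_0 = -3 here, and the (-1)^k factor (prefactor -3) folds into the argument's sign.
Step ratio: r(k) = (-3/7) * (k-8/3) (k+8) / [(k+1) (k+1)] - poly over poly, x = (-3/7) from leading terms; C = -3 at k = 0.


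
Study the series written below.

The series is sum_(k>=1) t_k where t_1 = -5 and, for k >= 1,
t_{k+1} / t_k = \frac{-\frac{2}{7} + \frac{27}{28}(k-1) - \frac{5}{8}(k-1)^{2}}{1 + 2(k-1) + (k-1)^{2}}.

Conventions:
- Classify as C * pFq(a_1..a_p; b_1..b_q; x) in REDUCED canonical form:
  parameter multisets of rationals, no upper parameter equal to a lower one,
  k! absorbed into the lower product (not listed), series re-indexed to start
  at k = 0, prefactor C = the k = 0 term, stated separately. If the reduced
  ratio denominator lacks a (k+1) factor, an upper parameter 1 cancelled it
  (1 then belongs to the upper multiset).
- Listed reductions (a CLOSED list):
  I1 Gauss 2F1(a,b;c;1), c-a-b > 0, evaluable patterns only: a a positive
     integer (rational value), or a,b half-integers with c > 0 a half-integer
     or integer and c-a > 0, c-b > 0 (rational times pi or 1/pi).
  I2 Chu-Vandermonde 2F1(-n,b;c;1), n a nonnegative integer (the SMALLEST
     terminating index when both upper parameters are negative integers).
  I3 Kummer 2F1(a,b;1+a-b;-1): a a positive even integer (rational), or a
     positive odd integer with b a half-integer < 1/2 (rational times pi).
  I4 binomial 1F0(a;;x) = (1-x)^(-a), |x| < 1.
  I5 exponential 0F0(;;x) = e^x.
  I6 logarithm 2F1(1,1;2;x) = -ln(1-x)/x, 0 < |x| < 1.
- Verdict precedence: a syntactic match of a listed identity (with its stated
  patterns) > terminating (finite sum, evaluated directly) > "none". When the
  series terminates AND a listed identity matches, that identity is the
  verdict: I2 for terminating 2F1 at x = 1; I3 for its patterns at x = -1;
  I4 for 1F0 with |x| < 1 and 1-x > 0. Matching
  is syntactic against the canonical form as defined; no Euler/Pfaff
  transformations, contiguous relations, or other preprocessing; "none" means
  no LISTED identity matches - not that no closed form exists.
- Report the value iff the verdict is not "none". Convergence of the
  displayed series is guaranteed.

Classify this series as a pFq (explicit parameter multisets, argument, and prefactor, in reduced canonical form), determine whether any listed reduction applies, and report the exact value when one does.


With C = -5: the canonical form is 2F1(-\frac{8}{7}, -\frac{2}{5}; 1; -\frac{5}{8}). Verdict: none. Every listed pattern misses the 2F1 form at -\frac{5}{8}, upper {-\frac{8}{7}, -\frac{2}{5}}.

Structural cue: x = -\frac{5}{8} and factor the ratio over Q (C = -5): negated roots = parameters.
Ratio: r(k) = -\frac{5}{8} * (k-\frac{8}{7}) (k-\frac{2}{5}) / [(k+1) (k+1)] - rational in k, leading ratio -\frac{5}{8}; with t_0 = -5, classification follows.


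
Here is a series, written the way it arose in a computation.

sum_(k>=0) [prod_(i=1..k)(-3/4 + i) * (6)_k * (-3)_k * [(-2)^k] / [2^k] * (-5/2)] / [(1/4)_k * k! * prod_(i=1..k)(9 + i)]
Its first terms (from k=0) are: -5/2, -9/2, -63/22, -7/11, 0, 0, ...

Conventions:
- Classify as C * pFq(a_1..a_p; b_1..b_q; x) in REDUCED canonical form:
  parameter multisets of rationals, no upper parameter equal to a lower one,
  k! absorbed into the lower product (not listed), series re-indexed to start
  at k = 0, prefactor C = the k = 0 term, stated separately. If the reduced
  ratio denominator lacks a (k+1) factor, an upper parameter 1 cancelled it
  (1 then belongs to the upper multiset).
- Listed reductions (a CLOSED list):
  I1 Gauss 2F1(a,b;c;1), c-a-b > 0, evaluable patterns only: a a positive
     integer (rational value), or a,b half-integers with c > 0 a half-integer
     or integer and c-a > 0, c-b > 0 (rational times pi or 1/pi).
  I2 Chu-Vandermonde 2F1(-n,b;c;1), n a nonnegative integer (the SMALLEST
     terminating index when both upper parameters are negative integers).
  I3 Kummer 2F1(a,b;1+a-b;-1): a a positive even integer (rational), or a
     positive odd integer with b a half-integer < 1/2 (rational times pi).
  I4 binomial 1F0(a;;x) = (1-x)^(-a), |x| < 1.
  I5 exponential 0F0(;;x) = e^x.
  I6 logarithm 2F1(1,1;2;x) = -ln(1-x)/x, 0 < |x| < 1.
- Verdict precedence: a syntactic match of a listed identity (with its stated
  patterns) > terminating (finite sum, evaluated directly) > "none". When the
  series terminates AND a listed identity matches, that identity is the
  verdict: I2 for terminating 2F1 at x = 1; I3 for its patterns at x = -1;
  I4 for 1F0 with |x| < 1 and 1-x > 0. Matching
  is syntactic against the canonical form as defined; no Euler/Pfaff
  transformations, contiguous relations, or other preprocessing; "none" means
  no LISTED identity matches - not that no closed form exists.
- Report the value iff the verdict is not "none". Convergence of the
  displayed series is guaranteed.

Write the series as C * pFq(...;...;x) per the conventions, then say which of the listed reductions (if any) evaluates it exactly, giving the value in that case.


The series (x = -1) is 2F1: upper {-3, 6}, lower {10}, prefactor -5/2. Verdict: the Kummer evaluation I3 applies (x = -1; c = 10 equals 1+a-b for upper {-3, 6}: listed pattern). Exact value: -21/2.

Key observation: t_0 = -5/2 here, and the parameter 1/4 appears in both the upper and lower lists and cancels.
Ratio: r(k) = (-1) * (k-3) (k+6) / [(k+10) (k+1)] - poly over poly, x = (-1) from leading terms; C = -5/2 at k = 0.


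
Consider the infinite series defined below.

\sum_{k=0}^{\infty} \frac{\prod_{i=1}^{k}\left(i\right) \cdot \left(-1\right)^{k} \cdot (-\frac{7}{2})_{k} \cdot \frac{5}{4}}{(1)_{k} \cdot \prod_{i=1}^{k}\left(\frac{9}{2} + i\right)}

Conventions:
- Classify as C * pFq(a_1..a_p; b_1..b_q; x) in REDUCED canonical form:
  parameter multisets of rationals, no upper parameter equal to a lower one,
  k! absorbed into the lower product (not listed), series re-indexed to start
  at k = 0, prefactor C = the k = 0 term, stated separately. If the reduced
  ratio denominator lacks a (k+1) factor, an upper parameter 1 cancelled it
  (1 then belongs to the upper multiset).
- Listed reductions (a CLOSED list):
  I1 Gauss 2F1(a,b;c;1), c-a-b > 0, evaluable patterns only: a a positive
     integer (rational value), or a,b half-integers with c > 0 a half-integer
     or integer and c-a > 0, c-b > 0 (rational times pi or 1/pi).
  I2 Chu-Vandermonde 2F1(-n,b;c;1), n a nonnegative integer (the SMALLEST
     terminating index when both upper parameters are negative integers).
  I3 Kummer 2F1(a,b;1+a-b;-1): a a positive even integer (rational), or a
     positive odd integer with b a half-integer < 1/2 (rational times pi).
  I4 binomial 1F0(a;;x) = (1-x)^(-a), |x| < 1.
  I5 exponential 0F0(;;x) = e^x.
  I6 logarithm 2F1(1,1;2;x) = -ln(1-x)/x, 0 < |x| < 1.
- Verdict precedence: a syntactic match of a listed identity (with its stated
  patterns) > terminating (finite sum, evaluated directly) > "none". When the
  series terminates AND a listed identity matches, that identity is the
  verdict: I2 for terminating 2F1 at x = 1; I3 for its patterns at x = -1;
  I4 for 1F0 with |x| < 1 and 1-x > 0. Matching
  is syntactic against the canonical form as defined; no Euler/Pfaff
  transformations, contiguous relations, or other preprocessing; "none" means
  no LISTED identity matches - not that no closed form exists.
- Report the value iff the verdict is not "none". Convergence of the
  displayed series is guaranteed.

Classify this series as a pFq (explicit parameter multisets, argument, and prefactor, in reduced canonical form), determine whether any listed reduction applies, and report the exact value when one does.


Reduced: x = -1, 2F1, upper = {-\frac{7}{2}, 1}, lower = {\frac{11}{2}}, C = \frac{5}{4}. Verdict: the Kummer evaluation I3 fires (x = -1; c = \frac{11}{2} equals 1+a-b for upper {-\frac{7}{2}, 1}: listed pattern). Hence: \frac{1575}{2048} \cdot \pi.

Key step: x = -1 and (1)_k (C = 5/4, x = -1) is k! itself.
Ratio: r(k) = -1 * (k-\frac{7}{2}) (k+1) / [(k+\frac{11}{2}) (k+1)] - rational; roots negated = parameters, x = -1, C = \frac{5}{4}.


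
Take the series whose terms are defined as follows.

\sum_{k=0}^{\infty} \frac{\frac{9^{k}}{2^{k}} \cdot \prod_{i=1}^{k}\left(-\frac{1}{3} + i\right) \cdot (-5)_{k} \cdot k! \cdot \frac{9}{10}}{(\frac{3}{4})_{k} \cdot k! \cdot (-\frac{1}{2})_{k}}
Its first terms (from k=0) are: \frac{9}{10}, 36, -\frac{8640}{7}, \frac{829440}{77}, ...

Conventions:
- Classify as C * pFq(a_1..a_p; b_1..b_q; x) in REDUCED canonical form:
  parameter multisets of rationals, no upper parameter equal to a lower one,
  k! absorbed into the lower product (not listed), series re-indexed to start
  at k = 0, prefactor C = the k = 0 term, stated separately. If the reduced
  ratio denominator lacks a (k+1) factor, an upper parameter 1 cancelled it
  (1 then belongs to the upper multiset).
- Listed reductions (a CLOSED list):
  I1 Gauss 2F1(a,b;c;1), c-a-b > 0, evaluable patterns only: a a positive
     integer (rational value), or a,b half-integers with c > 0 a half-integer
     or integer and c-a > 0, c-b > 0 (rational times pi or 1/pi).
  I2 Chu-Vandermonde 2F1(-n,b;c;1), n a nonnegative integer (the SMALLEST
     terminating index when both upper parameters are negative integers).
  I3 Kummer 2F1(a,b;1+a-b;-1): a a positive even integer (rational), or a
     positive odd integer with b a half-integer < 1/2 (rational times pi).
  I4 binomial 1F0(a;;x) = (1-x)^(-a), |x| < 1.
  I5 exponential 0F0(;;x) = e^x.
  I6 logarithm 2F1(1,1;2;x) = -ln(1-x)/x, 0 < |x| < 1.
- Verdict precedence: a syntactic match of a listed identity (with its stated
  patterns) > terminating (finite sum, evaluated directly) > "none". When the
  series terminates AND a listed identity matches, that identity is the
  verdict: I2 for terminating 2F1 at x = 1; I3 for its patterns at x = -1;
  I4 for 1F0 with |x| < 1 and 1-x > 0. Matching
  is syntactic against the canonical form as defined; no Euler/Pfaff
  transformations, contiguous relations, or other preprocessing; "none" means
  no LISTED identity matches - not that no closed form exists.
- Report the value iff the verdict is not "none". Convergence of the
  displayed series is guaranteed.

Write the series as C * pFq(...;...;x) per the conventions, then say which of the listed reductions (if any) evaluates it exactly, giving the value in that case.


The series (x = \frac{9}{2}) is 3F2: upper {-5, \frac{2}{3}, 1}, lower {-\frac{1}{2}, \frac{3}{4}}, prefactor \frac{9}{10}. Verdict: terminating. With -5 upstairs the series is a 6-term polynomial sum; evaluated term by term. Value: \frac{286057287}{14630}.

Key step: x = \frac{9}{2} and the running product (C = 9/10) telescopes to a rising factorial.
Ratio: r(k) = \frac{9}{2} * (k-5) (k+\frac{2}{3}) (k+1) / [(k-\frac{1}{2}) (k+\frac{3}{4}) (k+1)] ; factor over Q: parameters, x = \frac{9}{2}, and C = \frac{9}{10}.


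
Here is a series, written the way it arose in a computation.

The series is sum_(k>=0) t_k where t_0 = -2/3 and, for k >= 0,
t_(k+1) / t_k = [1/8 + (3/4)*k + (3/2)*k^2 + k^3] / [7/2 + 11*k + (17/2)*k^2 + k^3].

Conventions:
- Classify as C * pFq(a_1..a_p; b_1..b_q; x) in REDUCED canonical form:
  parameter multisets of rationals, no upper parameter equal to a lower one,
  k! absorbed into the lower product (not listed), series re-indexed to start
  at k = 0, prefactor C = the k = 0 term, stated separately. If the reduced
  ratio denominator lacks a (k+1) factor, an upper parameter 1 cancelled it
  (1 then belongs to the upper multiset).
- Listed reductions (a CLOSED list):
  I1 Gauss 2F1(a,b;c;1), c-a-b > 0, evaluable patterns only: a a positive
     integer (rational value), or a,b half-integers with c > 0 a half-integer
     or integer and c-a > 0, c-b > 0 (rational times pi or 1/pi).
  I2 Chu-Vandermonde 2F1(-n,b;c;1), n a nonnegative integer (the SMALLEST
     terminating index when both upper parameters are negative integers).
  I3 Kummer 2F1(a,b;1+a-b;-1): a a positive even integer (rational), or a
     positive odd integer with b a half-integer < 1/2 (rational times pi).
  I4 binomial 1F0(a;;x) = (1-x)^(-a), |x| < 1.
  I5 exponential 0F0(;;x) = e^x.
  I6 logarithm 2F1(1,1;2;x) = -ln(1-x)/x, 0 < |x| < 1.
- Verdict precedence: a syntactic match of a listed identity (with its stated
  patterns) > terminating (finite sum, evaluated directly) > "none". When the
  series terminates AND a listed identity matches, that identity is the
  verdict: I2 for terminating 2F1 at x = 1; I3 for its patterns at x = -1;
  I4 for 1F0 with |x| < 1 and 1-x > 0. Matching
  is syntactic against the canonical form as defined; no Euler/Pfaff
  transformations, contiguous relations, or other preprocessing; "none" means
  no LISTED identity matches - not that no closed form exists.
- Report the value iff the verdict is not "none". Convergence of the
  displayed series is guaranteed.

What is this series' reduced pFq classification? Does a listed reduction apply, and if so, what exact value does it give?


Prefactor -2/3, argument 1: 2F1 with upper {1/2, 1/2} over lower {7}. Verdict: the half-integer Gauss pattern (I1) matches (x = 1; upper {1/2, 1/2} half-integers, c = 7 in the evaluable pattern). Hence: (-1048576/480249) / pi.

The tell: with t_0 = -2/3, cancel k + 1/2 from the displayed ratio first; then C = -2/3.
Consecutive-term ratio: r(k) = 1 * (k+1/2) (k+1/2) / [(k+7) (k+1)] - rational; roots negated = parameters, x = 1, C = -2/3.


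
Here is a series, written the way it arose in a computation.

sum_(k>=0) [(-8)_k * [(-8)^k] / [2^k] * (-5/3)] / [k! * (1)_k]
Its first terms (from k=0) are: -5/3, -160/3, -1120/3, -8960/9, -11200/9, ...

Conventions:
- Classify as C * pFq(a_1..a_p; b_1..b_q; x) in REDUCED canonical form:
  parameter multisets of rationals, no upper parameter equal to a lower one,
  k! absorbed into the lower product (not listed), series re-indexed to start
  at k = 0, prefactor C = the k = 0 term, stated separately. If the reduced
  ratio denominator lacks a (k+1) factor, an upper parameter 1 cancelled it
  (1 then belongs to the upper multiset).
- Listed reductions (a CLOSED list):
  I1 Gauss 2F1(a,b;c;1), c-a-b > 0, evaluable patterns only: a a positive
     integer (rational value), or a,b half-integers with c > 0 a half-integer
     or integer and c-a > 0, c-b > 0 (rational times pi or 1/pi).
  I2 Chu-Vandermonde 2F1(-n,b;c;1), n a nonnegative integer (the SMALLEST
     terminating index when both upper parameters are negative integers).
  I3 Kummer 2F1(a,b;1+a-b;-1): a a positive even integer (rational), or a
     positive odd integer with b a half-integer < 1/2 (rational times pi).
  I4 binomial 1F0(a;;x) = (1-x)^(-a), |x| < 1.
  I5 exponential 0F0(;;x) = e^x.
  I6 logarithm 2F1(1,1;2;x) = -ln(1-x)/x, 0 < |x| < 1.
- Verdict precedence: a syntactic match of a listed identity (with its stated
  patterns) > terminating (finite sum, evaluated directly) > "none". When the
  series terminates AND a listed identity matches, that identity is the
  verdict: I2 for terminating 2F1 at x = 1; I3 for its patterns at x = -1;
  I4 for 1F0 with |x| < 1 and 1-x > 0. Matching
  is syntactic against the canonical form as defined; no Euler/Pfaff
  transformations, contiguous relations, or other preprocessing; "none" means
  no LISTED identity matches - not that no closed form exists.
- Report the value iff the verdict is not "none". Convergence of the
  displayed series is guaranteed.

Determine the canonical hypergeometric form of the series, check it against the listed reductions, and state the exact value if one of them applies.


This is -5/3 * 1F1(-8; 1; -4) in reduced canonical form. Verdict: terminating - the sum ends at index 8 because -8 is a negative integer; exact evaluation follows. Hence: -713723/189.

The tell: t_0 being -5/3, the two k-th powers (C = -5/3) combine into one argument.
Adjacent-term ratio: r(k) = (-4) * (k-8) / [(k+1) (k+1)] - rational in k. x = (-4); t_0 = -5/3; negate the roots.


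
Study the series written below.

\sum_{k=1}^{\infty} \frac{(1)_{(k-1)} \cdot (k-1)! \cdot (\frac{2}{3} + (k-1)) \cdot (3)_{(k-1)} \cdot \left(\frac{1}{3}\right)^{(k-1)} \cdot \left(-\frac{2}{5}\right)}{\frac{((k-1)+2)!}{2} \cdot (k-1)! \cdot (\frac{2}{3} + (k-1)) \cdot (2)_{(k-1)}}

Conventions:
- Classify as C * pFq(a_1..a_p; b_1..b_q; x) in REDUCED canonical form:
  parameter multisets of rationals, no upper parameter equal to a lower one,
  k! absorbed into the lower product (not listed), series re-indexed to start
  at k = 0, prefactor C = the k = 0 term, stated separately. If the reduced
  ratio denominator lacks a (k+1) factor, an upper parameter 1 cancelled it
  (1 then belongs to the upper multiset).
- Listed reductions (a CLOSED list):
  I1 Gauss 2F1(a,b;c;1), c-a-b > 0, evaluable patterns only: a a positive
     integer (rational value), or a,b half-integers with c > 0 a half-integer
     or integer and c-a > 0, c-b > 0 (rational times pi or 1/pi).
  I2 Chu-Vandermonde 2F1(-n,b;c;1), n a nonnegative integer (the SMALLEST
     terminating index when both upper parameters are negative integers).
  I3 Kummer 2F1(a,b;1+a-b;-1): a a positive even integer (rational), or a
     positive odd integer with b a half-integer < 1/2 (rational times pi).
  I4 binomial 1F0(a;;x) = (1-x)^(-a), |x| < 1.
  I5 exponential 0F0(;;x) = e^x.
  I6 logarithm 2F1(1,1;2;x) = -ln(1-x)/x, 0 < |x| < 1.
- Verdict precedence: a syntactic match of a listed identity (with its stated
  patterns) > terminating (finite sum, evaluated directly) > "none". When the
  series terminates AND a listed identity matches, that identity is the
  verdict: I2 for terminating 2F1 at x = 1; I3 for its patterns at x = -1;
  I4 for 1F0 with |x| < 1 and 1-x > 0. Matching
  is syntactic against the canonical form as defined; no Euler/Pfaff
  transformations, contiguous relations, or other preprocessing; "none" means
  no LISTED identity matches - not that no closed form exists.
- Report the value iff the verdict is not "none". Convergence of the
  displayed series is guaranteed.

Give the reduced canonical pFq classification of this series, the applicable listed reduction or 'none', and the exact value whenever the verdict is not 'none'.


Prefactor -\frac{2}{5}, argument \frac{1}{3}: 2F1 with upper {1, 1} over lower {2}. Verdict at x = \frac{1}{3}: the logarithmic series (I6) matches (the logarithm: parameters (1,1;2), x = \frac{1}{3}). Exact value: \frac{6}{5} \cdot \ln\left(\frac{2}{3}\right).

The tell: t_0 = -\frac{2}{5} here, and the denominator's factorial ratio (C = -2/5) is a lower Pochhammer.
Term ratio: r(k) = \frac{1}{3} * (k+1) (k+1) / [(k+2) (k+1)] ; factor over Q: parameters, x = \frac{1}{3}, and C = -\frac{2}{5}.


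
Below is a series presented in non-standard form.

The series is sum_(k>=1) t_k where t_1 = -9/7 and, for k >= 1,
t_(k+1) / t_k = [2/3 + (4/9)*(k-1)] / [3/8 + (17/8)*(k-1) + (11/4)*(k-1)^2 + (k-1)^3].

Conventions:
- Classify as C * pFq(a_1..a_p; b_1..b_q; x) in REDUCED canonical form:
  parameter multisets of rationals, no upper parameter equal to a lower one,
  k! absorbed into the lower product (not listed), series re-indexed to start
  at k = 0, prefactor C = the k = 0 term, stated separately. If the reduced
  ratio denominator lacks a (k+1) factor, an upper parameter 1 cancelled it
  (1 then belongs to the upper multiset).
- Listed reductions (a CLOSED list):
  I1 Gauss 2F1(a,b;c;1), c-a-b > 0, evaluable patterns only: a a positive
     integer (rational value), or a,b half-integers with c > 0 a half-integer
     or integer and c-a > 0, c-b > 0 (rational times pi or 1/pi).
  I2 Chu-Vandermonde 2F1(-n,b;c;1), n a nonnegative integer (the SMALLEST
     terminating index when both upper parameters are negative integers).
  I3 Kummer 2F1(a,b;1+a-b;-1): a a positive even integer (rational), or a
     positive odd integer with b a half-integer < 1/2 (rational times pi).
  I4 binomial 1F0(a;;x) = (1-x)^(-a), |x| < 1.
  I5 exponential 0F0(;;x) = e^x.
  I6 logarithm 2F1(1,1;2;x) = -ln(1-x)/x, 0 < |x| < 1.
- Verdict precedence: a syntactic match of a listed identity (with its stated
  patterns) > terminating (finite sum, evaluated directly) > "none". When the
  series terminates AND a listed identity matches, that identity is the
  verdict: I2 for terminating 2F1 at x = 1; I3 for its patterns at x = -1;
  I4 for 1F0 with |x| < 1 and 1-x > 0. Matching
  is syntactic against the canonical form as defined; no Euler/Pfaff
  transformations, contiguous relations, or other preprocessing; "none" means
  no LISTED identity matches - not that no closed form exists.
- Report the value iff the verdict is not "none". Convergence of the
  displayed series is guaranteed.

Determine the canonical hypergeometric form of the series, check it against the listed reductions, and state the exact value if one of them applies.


x = 4/9 here; the reduced form reads 0F1, upper {-}, lower {1/4}, C = -9/7. Verdict: none. Every listed pattern misses the 0F1 form at 4/9, upper {-}.

Structural cue: from the first term -9/7: the ratio is unreduced: k + 3/2 divides both sides (prefactor -9/7).
Consecutive-term ratio: r(k) = (4/9) * 1 / [(k+1/4) (k+1)] - rational in k. x = (4/9); t_0 = -9/7; negate the roots.


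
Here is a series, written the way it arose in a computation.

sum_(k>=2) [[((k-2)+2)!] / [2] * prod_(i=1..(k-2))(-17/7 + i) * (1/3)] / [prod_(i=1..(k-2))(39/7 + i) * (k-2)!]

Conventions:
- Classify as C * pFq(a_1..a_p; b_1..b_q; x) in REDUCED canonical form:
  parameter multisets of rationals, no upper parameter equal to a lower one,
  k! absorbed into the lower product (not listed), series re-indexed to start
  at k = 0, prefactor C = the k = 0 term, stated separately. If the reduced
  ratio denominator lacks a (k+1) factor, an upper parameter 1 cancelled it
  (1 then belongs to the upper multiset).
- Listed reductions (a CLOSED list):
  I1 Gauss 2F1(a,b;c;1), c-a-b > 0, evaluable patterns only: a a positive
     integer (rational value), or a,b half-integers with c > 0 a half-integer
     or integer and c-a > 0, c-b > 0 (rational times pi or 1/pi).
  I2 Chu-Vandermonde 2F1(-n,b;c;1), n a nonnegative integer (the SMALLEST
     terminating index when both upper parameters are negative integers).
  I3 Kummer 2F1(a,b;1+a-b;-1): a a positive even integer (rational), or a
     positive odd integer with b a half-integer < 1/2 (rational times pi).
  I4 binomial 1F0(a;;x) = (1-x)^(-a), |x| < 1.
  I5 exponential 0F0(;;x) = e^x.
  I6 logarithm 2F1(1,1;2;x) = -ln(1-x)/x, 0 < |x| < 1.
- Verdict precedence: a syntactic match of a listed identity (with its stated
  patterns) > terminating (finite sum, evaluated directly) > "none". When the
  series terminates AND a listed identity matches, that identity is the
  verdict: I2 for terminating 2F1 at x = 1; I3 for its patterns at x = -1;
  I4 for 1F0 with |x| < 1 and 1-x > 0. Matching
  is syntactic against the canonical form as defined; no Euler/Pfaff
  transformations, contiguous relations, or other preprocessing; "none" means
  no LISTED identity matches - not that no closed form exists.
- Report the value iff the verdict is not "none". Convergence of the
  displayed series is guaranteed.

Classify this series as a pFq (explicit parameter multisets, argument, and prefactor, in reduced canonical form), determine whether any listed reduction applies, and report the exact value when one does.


Structural cue: with t_0 = 1/3, the running product (C = 1/3, x = 1) telescopes to a rising factorial.
Term ratio: r(k) = 1 * (k-10/7) (k+3) / [(k+46/7) (k+1)] - rational; roots negated = parameters, x = 1, C = 1/3.

Reduced: x = 1, 2F1, upper = {-10/7, 3}, lower = {46/7}, C = 1/3. Verdict: this is Gauss's theorem (I1) (x = 1: the Gamma ratio telescopes since c-a-b = 5 > 0 and a = 3 in Z>0). Value: 1040/7203.


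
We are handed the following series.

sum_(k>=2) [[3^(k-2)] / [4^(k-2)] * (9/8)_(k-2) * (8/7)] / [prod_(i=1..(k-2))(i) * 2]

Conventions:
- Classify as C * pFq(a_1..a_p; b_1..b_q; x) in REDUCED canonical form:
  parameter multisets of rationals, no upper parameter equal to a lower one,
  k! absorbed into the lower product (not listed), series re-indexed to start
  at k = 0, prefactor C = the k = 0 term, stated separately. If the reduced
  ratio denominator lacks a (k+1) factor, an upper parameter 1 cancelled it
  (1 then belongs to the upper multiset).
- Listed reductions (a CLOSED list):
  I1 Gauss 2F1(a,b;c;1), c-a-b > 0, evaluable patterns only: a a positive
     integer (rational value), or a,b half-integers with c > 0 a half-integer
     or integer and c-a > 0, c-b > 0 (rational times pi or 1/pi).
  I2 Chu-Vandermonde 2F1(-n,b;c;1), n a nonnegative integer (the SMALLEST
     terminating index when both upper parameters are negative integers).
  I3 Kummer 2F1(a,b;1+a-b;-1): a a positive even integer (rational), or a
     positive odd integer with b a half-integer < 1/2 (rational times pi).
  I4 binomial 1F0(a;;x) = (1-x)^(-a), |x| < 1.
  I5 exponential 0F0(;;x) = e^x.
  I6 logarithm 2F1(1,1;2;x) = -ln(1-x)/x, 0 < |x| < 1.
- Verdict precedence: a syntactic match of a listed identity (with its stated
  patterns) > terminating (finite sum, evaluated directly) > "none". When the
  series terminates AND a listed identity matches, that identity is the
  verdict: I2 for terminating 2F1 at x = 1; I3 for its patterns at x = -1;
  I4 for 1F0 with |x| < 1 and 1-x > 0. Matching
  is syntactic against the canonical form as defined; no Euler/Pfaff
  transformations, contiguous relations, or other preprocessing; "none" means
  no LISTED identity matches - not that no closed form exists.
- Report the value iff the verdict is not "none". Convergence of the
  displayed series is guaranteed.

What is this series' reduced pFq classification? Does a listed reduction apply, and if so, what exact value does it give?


This is 4/7 * 1F0(9/8; -; 3/4) in reduced canonical form. Verdict: this is binomial (I4) (the 1F0 binomial series: exponent -9/8, x = 3/4). Exact value: (4/7) * (1/4)^(-9/8).

Key step: with t_0 = 4/7, the constant factors (C = 4/7, x = 3/4) combine into one prefactor.
Step ratio: r(k) = (3/4) * (k+9/8) / [(k+1)] ; factor over Q: parameters, x = (3/4), and C = 4/7.


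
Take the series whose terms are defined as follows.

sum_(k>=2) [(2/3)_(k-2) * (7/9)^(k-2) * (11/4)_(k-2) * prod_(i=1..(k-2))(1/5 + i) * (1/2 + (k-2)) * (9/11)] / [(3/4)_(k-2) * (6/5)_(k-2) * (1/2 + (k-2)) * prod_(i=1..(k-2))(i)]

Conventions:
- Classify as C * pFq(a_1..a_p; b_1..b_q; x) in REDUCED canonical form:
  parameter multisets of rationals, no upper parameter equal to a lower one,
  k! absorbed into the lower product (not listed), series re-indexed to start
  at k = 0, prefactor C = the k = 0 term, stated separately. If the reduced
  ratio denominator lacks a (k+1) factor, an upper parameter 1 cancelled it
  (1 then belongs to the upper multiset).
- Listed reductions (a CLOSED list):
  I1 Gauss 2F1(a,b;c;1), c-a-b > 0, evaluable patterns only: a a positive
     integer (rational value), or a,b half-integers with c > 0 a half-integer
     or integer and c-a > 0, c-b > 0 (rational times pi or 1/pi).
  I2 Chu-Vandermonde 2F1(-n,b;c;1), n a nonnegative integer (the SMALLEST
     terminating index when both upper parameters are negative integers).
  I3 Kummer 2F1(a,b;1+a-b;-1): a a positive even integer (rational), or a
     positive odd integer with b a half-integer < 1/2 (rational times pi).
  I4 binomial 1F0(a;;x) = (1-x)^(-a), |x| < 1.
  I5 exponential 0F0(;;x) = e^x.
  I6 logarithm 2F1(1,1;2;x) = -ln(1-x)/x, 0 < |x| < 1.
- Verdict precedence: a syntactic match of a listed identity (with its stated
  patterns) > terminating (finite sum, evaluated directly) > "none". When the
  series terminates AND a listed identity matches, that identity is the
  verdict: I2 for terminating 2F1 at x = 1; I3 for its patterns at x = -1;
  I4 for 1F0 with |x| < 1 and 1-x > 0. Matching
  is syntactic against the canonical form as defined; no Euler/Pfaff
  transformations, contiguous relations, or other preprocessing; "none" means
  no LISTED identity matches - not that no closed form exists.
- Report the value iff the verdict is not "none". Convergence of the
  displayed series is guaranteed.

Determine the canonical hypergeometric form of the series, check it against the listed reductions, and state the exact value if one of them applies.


The series (x = 7/9) is 2F1: upper {2/3, 11/4}, lower {3/4}, prefactor 9/11. Verdict: none here - no I1-I6 shape fits x = 7/9 with lower {3/4}.

Key step: with t_0 = 9/11, the parameter 6/5 appears in both the upper and lower lists and cancels (alongside the other common factor).
Step ratio: r(k) = (7/9) * (k+2/3) (k+11/4) / [(k+3/4) (k+1)] - poly over poly, x = (7/9) from leading terms; C = 9/11 at k = 0.


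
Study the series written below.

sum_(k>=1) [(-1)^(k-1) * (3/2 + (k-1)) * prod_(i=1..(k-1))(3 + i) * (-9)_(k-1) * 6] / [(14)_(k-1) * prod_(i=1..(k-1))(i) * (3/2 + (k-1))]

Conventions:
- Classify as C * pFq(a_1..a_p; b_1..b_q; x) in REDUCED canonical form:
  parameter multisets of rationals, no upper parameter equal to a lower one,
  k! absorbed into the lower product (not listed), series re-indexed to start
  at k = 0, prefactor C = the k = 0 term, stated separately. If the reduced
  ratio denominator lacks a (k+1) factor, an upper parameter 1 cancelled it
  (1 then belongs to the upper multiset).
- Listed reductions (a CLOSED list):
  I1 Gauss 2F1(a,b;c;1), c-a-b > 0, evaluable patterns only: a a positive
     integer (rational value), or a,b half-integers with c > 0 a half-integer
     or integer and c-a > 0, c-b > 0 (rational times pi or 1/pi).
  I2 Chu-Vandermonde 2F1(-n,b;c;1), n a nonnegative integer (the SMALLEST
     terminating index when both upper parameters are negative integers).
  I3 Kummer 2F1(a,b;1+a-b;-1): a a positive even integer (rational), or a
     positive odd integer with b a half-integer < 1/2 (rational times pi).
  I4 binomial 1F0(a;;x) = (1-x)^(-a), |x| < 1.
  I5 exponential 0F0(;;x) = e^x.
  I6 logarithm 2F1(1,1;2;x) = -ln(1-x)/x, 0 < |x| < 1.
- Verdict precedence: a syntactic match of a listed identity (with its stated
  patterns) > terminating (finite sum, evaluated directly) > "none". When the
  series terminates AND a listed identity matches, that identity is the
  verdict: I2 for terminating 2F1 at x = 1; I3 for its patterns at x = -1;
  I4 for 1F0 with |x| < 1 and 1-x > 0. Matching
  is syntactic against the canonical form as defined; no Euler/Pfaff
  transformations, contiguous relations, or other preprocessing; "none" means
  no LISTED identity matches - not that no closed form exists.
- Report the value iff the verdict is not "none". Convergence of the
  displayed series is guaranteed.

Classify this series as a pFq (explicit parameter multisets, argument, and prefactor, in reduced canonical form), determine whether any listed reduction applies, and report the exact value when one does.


Reduced: x = -1, 2F1, upper = {-9, 4}, lower = {14}, C = 6. Verdict: Kummer's theorem (I3) fires (x = -1; c = 14 equals 1+a-b for upper {-9, 4}: listed pattern). Sum: 78.

The tell: t_0 = 6 here, and the product of the first k integers (C = 6) is k!.
Ratio: r(k) = (-1) * (k-9) (k+4) / [(k+14) (k+1)] ; factor over Q: parameters, x = (-1), and C = 6.
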